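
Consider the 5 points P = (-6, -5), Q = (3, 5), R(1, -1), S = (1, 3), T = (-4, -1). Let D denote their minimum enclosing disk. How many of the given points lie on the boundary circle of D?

2

The farthest pair is P–Q with squared distance 181. The circle on this segment as diameter has centre (-1.5, 0) and r² = 181/4 = 45.25.
Check R: distance² to centre = 7.25 ≤ 45.25, so it lies inside.
All remaining points lie in this disk, and no smaller disk contains both endpoints, so this is the minimum enclosing circle.
The points at distance exactly r from the centre are P, Q — 2 points.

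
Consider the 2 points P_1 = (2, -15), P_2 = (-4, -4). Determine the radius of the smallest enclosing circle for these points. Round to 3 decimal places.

6.265

The smallest circle enclosing two points has them as diameter endpoints.
Centre = midpoint = (-1, -9.5); r² = |P_1P_2|²/4 = 157/4 = 39.25.
r = √(39.25) ≈ 6.265.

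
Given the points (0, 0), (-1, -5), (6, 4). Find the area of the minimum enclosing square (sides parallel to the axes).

The bounding box has width 7 and height 9.
An axis-aligned square enclosing the set must have side ≥ max(width, height).
So the minimum side is max(7, 9) = 9.
Area = 9² = 81.

81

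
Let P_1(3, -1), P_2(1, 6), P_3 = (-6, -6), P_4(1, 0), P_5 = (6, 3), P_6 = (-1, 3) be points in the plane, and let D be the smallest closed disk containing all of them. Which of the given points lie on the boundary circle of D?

P_2, P_3, P_5

The minimum enclosing circle of a finite set is fixed by two of the points (as a diameter) or three (as a circumcircle).
The minimum enclosing circle is determined by three boundary points: P_2, P_3, P_5.
Their circumcentre is (-1/18, -77/54) with r² = 82025/1458.
The farthest remaining point P_6 is at distance² 29861/1458 ≤ 82025/1458.
The points at distance exactly r from the centre are P_2, P_3, P_5 — 3 points.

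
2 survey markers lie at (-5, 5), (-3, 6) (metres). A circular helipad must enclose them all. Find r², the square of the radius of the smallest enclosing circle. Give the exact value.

The smallest circle enclosing two points has them as diameter endpoints.
Centre = midpoint = (-4, 5.5); r² = |(-5, 5)−(-3, 6)|²/4 = 5/4 = 1.25.

1.25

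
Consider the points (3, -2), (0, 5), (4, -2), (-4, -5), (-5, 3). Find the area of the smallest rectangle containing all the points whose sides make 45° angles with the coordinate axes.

In coordinates u = x + y, v = x − y the rectangle is axis-aligned; the map (x,y)→(u,v) scales areas by 2.
u-values: 1, 5, 2, -9, -2; range = 5 − (-9) = 14.
v-values: 5, -5, 6, 1, -8; range = 6 − (-8) = 14.
Area = (14 × 14) / 2 = 98.

98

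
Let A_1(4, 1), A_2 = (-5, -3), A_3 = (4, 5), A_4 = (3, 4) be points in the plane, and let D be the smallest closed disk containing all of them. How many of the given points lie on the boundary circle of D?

A smallest enclosing disk is always determined by at most three of the input points on its boundary.
The farthest pair is A_2–A_3 with squared distance 145. The circle on this segment as diameter has centre (-0.5, 1) and r² = 145/4 = 36.25.
Check A_1: distance² to centre = 20.25 ≤ 36.25, so it lies inside.
All remaining points lie in this disk, and no smaller disk contains both endpoints, so this is the minimum enclosing circle.
The points at distance exactly r from the centre are A_2, A_3 — 2 points.

2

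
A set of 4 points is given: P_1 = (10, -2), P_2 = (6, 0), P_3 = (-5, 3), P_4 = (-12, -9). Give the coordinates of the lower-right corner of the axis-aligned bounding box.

(10, -9)

x-range [-12, 10], y-range [-9, 3].
The lower-right corner is (10, -9).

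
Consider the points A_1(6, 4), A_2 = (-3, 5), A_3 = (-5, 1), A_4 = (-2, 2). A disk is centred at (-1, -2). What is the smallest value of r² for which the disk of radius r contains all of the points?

The required radius is the distance from (-1, -2) to the farthest point.
Squared distances: 85, 53, 25, 17.
Maximum is 85, attained at A_1.

85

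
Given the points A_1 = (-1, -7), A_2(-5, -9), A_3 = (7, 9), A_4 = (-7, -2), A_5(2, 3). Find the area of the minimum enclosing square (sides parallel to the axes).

The bounding box has width 14 and height 18.
An axis-aligned square enclosing the set must have side ≥ max(width, height).
So the minimum side is max(14, 18) = 18.
Area = 18² = 324.

324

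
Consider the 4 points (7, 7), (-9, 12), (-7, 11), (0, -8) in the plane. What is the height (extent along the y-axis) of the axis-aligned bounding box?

max y = 12, min y = -8, so height = 20.

20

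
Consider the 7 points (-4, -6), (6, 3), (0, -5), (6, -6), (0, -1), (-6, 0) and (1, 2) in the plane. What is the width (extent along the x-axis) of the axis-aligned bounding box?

max x = 6, min x = -6, so width = 12.

12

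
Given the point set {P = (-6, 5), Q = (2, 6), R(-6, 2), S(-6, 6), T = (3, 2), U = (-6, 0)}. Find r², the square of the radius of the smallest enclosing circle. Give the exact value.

8245/324

The minimum enclosing circle is determined by three boundary points: S, T, U.
Their circumcentre is (-35/18, 3) with r² = 8245/324.
The farthest remaining point Q is at distance² 7957/324 ≤ 8245/324.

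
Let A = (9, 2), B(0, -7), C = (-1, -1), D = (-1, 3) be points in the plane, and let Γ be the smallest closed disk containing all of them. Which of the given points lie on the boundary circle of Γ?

A, B, D

The minimum enclosing circle of a finite set is fixed by two of the points (as a diameter) or three (as a circumcircle).
The minimum enclosing circle is determined by three boundary points: A, B, D.
Their circumcentre is (79/22, -35/22) with r² = 10201/242.
The farthest remaining point C is at distance² 5185/242 ≤ 10201/242.
The points at distance exactly r from the centre are A, B, D — 3 points.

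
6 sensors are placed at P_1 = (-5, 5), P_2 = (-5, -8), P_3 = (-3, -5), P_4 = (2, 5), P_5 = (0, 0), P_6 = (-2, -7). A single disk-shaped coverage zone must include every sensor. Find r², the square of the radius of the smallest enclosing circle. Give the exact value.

54.5

A smallest enclosing disk is always determined by at most three of the input points on its boundary.
The farthest pair is P_2–P_4 with squared distance 218. The circle on this segment as diameter has centre (-1.5, -1.5) and r² = 218/4 = 54.5.
Check P_1: distance² to centre = 54.5 ≤ 54.5, so it lies inside.
All remaining points lie in this disk, and no smaller disk contains both endpoints, so this is the minimum enclosing circle.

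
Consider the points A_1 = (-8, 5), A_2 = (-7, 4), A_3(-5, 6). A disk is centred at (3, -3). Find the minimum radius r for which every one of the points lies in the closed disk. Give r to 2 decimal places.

13.60

The required radius is the distance from (3, -3) to the farthest point.
Squared distances: 185, 149, 145.
Maximum is 185, attained at A_1.
r = √185 ≈ 13.60.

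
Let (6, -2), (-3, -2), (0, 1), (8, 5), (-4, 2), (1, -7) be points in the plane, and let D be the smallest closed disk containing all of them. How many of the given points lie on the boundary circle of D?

By Welzl's lemma the MEC is supported by two points (diametrically opposite) or three points (on a circumcircle).
The minimum enclosing circle is determined by three boundary points: (8, 5), (-4, 2), (1, -7).
Their circumcentre is (237/82, -5/82) with r² = 173893/3362.
The farthest remaining point (-3, -2) is at distance² 129285/3362 ≤ 173893/3362.
The points at distance exactly r from the centre are (8, 5), (-4, 2), (1, -7) — 3 points.

3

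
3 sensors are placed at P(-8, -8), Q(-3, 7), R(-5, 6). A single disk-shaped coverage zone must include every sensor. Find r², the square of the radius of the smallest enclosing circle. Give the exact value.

Side lengths²: PQ² = 250, PR² = 205, QR² = 5.
Since PQ² = 250 ≥ 205 + 5 = 210, the angle opposite PQ is not acute, so the smallest enclosing circle has PQ as diameter.
Centre = midpoint of PQ = (-5.5, -0.5), r² = 250/4 = 62.5.

62.5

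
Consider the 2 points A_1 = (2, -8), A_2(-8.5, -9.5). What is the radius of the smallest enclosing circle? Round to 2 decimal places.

The smallest circle enclosing two points has them as diameter endpoints.
Centre = midpoint = (-3.25, -8.75); r² = |A_1A_2|²/4 = 112.5/4 = 28.125.
r = √(28.125) ≈ 5.30.

5.30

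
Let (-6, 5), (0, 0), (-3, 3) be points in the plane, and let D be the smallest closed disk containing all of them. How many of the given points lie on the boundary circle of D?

Call the three points A, B, C in the order given.
Side lengths²: AB² = 61, AC² = 13, BC² = 18.
Since AB² = 61 ≥ 18 + 13 = 31, the angle opposite AB is not acute, so the smallest enclosing circle has AB as diameter.
Centre = midpoint of AB = (-3, 2.5), r² = 61/4 = 15.25.
The points at distance exactly r from the centre are (-6, 5), (0, 0) — 2 points.

2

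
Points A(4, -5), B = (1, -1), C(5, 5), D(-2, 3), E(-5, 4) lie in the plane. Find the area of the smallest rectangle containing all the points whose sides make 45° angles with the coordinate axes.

In coordinates u = x + y, v = x − y the rectangle is axis-aligned; the map (x,y)→(u,v) scales areas by 2.
u-values: -1, 0, 10, 1, -1; range = 10 − (-1) = 11.
v-values: 9, 2, 0, -5, -9; range = 9 − (-9) = 18.
Area = (11 × 18) / 2 = 99.

99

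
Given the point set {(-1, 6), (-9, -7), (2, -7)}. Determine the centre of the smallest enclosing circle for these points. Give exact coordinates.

(-3.5, -37/26)

Call the three points A, B, C in the order given.
Side lengths²: AB² = 233, AC² = 178, BC² = 121.
Since AB² = 233 < 178 + 121 = 299, the triangle is acute, so the smallest enclosing circle is the circumcircle.
Circumcentre = (-3.5, -37/26), r² = 20737/338.
Centre = (-3.5, -37/26).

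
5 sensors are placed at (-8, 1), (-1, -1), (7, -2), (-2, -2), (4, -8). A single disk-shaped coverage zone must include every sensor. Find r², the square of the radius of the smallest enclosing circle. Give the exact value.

The minimum enclosing circle is determined by three boundary points: (-8, 1), (7, -2), (4, -8).
Their circumcentre is (-17/22, -41/22) with r² = 14625/242.
The farthest remaining point (-2, -2) is at distance² 369/242 ≤ 14625/242.

14625/242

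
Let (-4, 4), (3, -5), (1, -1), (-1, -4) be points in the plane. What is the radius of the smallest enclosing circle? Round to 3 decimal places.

A smallest enclosing disk is always determined by at most three of the input points on its boundary.
The farthest pair is (-4, 4)–(3, -5) with squared distance 130. The circle on this segment as diameter has centre (-0.5, -0.5) and r² = 130/4 = 32.5.
Check (1, -1): distance² to centre = 2.5 ≤ 32.5, so it lies inside.
All remaining points lie in this disk, and no smaller disk contains both endpoints, so this is the minimum enclosing circle.
r = √(32.5) ≈ 5.701.

5.701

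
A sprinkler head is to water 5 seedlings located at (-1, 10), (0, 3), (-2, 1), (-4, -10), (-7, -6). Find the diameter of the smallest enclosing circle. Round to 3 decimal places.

By Welzl's lemma the MEC is supported by two points (diametrically opposite) or three points (on a circumcircle).
The farthest pair is (-1, 10)–(-4, -10) with squared distance 409. The circle on this segment as diameter has centre (-2.5, 0) and r² = 409/4 = 102.25.
Check (0, 3): distance² to centre = 15.25 ≤ 102.25, so it lies inside.
All remaining points lie in this disk, and no smaller disk contains both endpoints, so this is the minimum enclosing circle.
Diameter = 2r = 2√(102.25) ≈ 20.224.

20.224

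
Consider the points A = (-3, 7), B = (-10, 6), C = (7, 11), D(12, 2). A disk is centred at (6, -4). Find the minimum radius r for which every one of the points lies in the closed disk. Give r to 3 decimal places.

The required radius is the distance from (6, -4) to the farthest point.
Squared distances: 202, 356, 226, 72.
Maximum is 356, attained at B.
r = √356 ≈ 18.868.

18.868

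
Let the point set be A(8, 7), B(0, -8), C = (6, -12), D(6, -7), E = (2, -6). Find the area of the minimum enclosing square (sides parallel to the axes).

361

The bounding box has width 8 and height 19.
An axis-aligned square enclosing the set must have side ≥ max(width, height).
So the minimum side is max(8, 19) = 19.
Area = 19² = 361.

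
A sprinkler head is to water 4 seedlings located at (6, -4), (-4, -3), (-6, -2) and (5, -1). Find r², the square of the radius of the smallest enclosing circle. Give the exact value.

The minimum enclosing circle of a finite set is fixed by two of the points (as a diameter) or three (as a circumcircle).
The farthest pair is (6, -4)–(-6, -2) with squared distance 148. The circle on this segment as diameter has centre (0, -3) and r² = 148/4 = 37.
Check (-4, -3): distance² to centre = 16 ≤ 37, so it lies inside.
All remaining points lie in this disk, and no smaller disk contains both endpoints, so this is the minimum enclosing circle.

37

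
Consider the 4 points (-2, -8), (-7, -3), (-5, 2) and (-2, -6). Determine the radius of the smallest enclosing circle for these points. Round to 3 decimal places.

5.220

The minimum enclosing circle of a finite set is fixed by two of the points (as a diameter) or three (as a circumcircle).
The farthest pair is (-2, -8)–(-5, 2) with squared distance 109. The circle on this segment as diameter has centre (-3.5, -3) and r² = 109/4 = 27.25.
Check (-7, -3): distance² to centre = 12.25 ≤ 27.25, so it lies inside.
All remaining points lie in this disk, and no smaller disk contains both endpoints, so this is the minimum enclosing circle.
r = √(27.25) ≈ 5.220.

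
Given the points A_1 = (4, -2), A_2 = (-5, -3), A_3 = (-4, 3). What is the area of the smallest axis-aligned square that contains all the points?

The bounding box has width 9 and height 6.
An axis-aligned square enclosing the set must have side ≥ max(width, height).
So the minimum side is max(9, 6) = 9.
Area = 9² = 81.

81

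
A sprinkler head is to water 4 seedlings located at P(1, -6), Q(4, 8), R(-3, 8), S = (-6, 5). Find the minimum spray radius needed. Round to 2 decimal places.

The minimum enclosing circle is determined by three boundary points: P, Q, R.
Their circumcentre is (0.5, 10/7) with r² = 10865/196.
The farthest remaining point S is at distance² 10781/196 ≤ 10865/196.
r = √(10865/196) ≈ 7.45.

7.45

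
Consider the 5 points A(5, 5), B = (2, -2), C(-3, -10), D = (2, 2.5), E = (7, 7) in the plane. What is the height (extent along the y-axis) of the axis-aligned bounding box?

max y = 7, min y = -10, so height = 17.

17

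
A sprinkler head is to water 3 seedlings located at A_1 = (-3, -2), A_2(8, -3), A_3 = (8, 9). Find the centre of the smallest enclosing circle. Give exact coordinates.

Side lengths²: A_1A_2² = 122, A_1A_3² = 242, A_2A_3² = 144.
Since A_1A_3² = 242 < 144 + 122 = 266, the triangle is acute, so the smallest enclosing circle is the circumcircle.
Circumcentre = (3, 3), r² = 61.
Centre = (3, 3).

(3, 3)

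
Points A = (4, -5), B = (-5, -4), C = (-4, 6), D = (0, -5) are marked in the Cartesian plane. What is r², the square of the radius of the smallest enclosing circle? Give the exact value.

46.25

The farthest pair is A–C with squared distance 185. The circle on this segment as diameter has centre (0, 0.5) and r² = 185/4 = 46.25.
Check B: distance² to centre = 45.25 ≤ 46.25, so it lies inside.
All remaining points lie in this disk, and no smaller disk contains both endpoints, so this is the minimum enclosing circle.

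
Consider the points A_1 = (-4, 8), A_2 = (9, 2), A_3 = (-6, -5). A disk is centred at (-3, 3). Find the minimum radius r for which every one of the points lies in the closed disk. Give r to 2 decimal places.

The required radius is the distance from (-3, 3) to the farthest point.
Squared distances: 26, 145, 73.
Maximum is 145, attained at A_2.
r = √145 ≈ 12.04.

12.04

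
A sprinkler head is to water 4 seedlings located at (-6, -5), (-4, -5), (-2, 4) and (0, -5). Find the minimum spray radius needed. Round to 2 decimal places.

The minimum enclosing circle is determined by three boundary points: (-6, -5), (-2, 4), (0, -5).
Their circumcentre is (-3, -17/18) with r² = 8245/324.
The farthest remaining point (-4, -5) is at distance² 5653/324 ≤ 8245/324.
r = √(8245/324) ≈ 5.04.

5.04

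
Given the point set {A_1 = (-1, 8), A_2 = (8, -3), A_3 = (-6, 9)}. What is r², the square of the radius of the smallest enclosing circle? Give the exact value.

Side lengths²: A_1A_2² = 202, A_1A_3² = 26, A_2A_3² = 340.
Since A_2A_3² = 340 ≥ 202 + 26 = 228, the angle opposite A_2A_3 is not acute, so the smallest enclosing circle has A_2A_3 as diameter.
Centre = midpoint of A_2A_3 = (1, 3), r² = 340/4 = 85.

85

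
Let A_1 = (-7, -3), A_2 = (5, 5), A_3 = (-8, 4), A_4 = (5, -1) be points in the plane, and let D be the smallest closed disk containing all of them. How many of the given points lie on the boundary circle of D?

A smallest enclosing disk is always determined by at most three of the input points on its boundary.
The minimum enclosing circle is determined by three boundary points: A_1, A_2, A_3.
Their circumcentre is (-29/23, 32/23) with r² = 27625/529.
The farthest remaining point A_4 is at distance² 23761/529 ≤ 27625/529.
The points at distance exactly r from the centre are A_1, A_2, A_3 — 3 points.

3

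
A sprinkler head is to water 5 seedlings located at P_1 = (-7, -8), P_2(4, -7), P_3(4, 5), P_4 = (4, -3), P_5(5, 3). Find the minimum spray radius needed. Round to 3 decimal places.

A smallest enclosing disk is always determined by at most three of the input points on its boundary.
The farthest pair is P_1–P_3 with squared distance 290. The circle on this segment as diameter has centre (-1.5, -1.5) and r² = 290/4 = 72.5.
Check P_2: distance² to centre = 60.5 ≤ 72.5, so it lies inside.
All remaining points lie in this disk, and no smaller disk contains both endpoints, so this is the minimum enclosing circle.
r = √(72.5) ≈ 8.515.

8.515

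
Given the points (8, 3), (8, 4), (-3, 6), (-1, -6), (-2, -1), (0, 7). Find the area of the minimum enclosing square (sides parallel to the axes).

169

The bounding box has width 11 and height 13.
An axis-aligned square enclosing the set must have side ≥ max(width, height).
So the minimum side is max(11, 13) = 13.
Area = 13² = 169.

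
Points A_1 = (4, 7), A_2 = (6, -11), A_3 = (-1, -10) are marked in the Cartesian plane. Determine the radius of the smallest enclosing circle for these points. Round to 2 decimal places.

9.15

Side lengths²: A_1A_2² = 328, A_1A_3² = 314, A_2A_3² = 50.
Since A_1A_2² = 328 < 314 + 50 = 364, the triangle is acute, so the smallest enclosing circle is the circumcircle.
Circumcentre = (229/62, -133/62), r² = 160925/1922.
r = √(160925/1922) ≈ 9.15.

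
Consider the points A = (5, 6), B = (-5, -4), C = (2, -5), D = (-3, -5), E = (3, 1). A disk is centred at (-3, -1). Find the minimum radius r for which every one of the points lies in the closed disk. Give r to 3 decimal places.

10.630

The required radius is the distance from (-3, -1) to the farthest point.
Squared distances: 113, 13, 41, 16, 40.
Maximum is 113, attained at A.
r = √113 ≈ 10.630.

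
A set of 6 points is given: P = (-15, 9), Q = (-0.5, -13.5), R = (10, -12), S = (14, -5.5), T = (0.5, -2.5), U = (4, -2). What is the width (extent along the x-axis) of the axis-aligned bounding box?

max x = 14, min x = -15, so width = 29.

29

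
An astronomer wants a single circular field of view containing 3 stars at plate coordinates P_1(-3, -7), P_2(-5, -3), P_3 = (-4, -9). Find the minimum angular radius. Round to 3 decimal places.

Side lengths²: P_1P_2² = 20, P_1P_3² = 5, P_2P_3² = 37.
Since P_2P_3² = 37 ≥ 20 + 5 = 25, the angle opposite P_2P_3 is not acute, so the smallest enclosing circle has P_2P_3 as diameter.
Centre = midpoint of P_2P_3 = (-4.5, -6), r² = 37/4 = 9.25.
r = √(9.25) ≈ 3.041.

3.041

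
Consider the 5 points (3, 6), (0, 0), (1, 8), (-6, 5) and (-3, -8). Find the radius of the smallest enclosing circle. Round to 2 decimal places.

By Welzl's lemma the MEC is supported by two points (diametrically opposite) or three points (on a circumcircle).
The farthest pair is (1, 8)–(-3, -8) with squared distance 272. The circle on this segment as diameter has centre (-1, 0) and r² = 272/4 = 68.
Check (3, 6): distance² to centre = 52 ≤ 68, so it lies inside.
All remaining points lie in this disk, and no smaller disk contains both endpoints, so this is the minimum enclosing circle.
r = √68 ≈ 8.25.

8.25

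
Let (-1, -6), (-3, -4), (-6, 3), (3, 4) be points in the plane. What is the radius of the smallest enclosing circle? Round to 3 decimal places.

5.838

The minimum enclosing circle of a finite set is fixed by two of the points (as a diameter) or three (as a circumcircle).
The minimum enclosing circle is determined by three boundary points: (-1, -6), (-6, 3), (3, 4).
Their circumcentre is (-47/43, -7/43) with r² = 63017/1849.
The farthest remaining point (-3, -4) is at distance² 33949/1849 ≤ 63017/1849.
r = √(63017/1849) ≈ 5.838.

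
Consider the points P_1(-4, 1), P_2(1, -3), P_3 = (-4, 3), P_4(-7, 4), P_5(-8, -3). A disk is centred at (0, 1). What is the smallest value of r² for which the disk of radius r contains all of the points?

The required radius is the distance from (0, 1) to the farthest point.
Squared distances: 16, 17, 20, 58, 80.
Maximum is 80, attained at P_5.

80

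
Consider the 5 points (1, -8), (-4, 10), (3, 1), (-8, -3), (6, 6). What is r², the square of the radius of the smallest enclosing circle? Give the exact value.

87.25

The farthest pair is (1, -8)–(-4, 10) with squared distance 349. The circle on this segment as diameter has centre (-1.5, 1) and r² = 349/4 = 87.25.
Check (3, 1): distance² to centre = 20.25 ≤ 87.25, so it lies inside.
All remaining points lie in this disk, and no smaller disk contains both endpoints, so this is the minimum enclosing circle.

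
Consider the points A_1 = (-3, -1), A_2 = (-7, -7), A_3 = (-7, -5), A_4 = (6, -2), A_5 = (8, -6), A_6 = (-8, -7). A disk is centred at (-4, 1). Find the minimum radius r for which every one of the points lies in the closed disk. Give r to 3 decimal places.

The required radius is the distance from (-4, 1) to the farthest point.
Squared distances: 5, 73, 45, 109, 193, 80.
Maximum is 193, attained at A_5.
r = √193 ≈ 13.892.

13.892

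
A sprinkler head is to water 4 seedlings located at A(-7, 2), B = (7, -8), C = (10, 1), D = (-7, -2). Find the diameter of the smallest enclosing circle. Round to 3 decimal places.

17.817

By Welzl's lemma the MEC is supported by two points (diametrically opposite) or three points (on a circumcircle).
The minimum enclosing circle is determined by three boundary points: A, B, C.
Their circumcentre is (35/26, -29/26) with r² = 26825/338.
The farthest remaining point D is at distance² 23809/338 ≤ 26825/338.
Diameter = 2r = 2√(26825/338) ≈ 17.817.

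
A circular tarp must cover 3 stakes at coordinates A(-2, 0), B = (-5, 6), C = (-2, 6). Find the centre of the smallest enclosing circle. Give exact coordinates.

(-3.5, 3)

Side lengths²: AB² = 45, AC² = 36, BC² = 9.
Since AB² = 45 ≥ 36 + 9 = 45, the angle opposite AB is not acute, so the smallest enclosing circle has AB as diameter.
Centre = midpoint of AB = (-3.5, 3), r² = 45/4 = 11.25.
Centre = (-3.5, 3).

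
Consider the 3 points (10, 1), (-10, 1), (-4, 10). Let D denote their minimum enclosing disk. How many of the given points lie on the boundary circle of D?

2

Call the three points A, B, C in the order given.
Side lengths²: AB² = 400, AC² = 277, BC² = 117.
Since AB² = 400 ≥ 277 + 117 = 394, the angle opposite AB is not acute, so the smallest enclosing circle has AB as diameter.
Centre = midpoint of AB = (0, 1), r² = 400/4 = 100.
The points at distance exactly r from the centre are (10, 1), (-10, 1) — 2 points.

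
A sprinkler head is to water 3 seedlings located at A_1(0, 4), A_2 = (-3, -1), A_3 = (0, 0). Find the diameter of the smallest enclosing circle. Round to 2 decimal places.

5.83

Side lengths²: A_1A_2² = 34, A_1A_3² = 16, A_2A_3² = 10.
Since A_1A_2² = 34 ≥ 16 + 10 = 26, the angle opposite A_1A_2 is not acute, so the smallest enclosing circle has A_1A_2 as diameter.
Centre = midpoint of A_1A_2 = (-1.5, 1.5), r² = 34/4 = 8.5.
Diameter = 2r = 2√(8.5) ≈ 5.83.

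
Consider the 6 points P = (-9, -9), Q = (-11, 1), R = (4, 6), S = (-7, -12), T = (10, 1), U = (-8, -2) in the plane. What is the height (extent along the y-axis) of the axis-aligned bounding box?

18

max y = 6, min y = -12, so height = 18.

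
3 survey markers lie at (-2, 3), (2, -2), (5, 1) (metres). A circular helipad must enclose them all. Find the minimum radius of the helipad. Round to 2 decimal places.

3.66

Call the three points A, B, C in the order given.
Side lengths²: AB² = 41, AC² = 53, BC² = 18.
Since AC² = 53 < 41 + 18 = 59, the triangle is acute, so the smallest enclosing circle is the circumcircle.
Circumcentre = (25/18, 29/18), r² = 2173/162.
r = √(2173/162) ≈ 3.66.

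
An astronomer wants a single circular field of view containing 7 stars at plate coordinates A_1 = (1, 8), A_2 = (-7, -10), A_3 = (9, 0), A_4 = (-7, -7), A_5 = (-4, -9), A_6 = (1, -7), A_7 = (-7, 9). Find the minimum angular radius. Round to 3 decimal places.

10.824

The minimum enclosing circle of a finite set is fixed by two of the points (as a diameter) or three (as a circumcircle).
The minimum enclosing circle is determined by three boundary points: A_2, A_3, A_7.
Their circumcentre is (-1.8125, -0.5) with r² = 117.16015625.
The farthest remaining point A_1 is at distance² 80.16015625 ≤ 117.16015625.
r = √(117.16015625) ≈ 10.824.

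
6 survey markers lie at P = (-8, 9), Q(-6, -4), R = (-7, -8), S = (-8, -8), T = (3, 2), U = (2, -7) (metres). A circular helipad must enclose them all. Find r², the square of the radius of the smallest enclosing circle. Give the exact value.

89.89

The minimum enclosing circle is determined by three boundary points: P, S, U.
Their circumcentre is (-3.8, 0.5) with r² = 89.89.
The farthest remaining point R is at distance² 82.49 ≤ 89.89.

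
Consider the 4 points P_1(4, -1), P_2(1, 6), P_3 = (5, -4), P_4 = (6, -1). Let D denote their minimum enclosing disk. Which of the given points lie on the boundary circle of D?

P_2, P_3

By Welzl's lemma the MEC is supported by two points (diametrically opposite) or three points (on a circumcircle).
The farthest pair is P_2–P_3 with squared distance 116. The circle on this segment as diameter has centre (3, 1) and r² = 116/4 = 29.
Check P_1: distance² to centre = 5 ≤ 29, so it lies inside.
All remaining points lie in this disk, and no smaller disk contains both endpoints, so this is the minimum enclosing circle.
The points at distance exactly r from the centre are P_2, P_3 — 2 points.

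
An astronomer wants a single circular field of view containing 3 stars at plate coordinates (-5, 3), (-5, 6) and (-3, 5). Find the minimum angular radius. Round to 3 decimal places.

Call the three points A, B, C in the order given.
Side lengths²: AB² = 9, AC² = 8, BC² = 5.
Since AB² = 9 < 8 + 5 = 13, the triangle is acute, so the smallest enclosing circle is the circumcircle.
Circumcentre = (-4.5, 4.5), r² = 2.5.
r = √(2.5) ≈ 1.581.

1.581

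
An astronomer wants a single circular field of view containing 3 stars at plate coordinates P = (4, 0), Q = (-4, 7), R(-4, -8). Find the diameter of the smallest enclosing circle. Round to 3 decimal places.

15.033

Side lengths²: PQ² = 113, PR² = 128, QR² = 225.
Since QR² = 225 < 128 + 113 = 241, the triangle is acute, so the smallest enclosing circle is the circumcircle.
Circumcentre = (-3.5, -0.5), r² = 56.5.
Diameter = 2r = 2√(56.5) ≈ 15.033.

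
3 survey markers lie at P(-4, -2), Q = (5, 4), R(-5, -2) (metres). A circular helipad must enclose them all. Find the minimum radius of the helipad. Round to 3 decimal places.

Side lengths²: PQ² = 117, PR² = 1, QR² = 136.
Since QR² = 136 ≥ 117 + 1 = 118, the angle opposite QR is not acute, so the smallest enclosing circle has QR as diameter.
Centre = midpoint of QR = (0, 1), r² = 136/4 = 34.
r = √34 ≈ 5.831.

5.831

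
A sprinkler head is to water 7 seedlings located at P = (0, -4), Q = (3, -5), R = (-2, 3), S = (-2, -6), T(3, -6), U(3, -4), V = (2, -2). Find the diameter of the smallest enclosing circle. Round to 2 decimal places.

A smallest enclosing disk is always determined by at most three of the input points on its boundary.
The farthest pair is R–T with squared distance 106. The circle on this segment as diameter has centre (0.5, -1.5) and r² = 106/4 = 26.5.
Check P: distance² to centre = 6.5 ≤ 26.5, so it lies inside.
All remaining points lie in this disk, and no smaller disk contains both endpoints, so this is the minimum enclosing circle.
Diameter = 2r = 2√(26.5) ≈ 10.30.

10.30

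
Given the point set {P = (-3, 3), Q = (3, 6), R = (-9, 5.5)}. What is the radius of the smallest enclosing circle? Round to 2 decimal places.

Side lengths²: PQ² = 45, PR² = 42.25, QR² = 144.25.
Since QR² = 144.25 ≥ 45 + 42.25 = 87.25, the angle opposite QR is not acute, so the smallest enclosing circle has QR as diameter.
Centre = midpoint of QR = (-3, 5.75), r² = 144.25/4 = 36.0625.
r = √(36.0625) ≈ 6.01.

6.01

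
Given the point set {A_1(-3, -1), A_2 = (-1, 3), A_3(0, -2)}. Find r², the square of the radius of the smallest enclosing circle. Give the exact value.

325/49

Side lengths²: A_1A_2² = 20, A_1A_3² = 10, A_2A_3² = 26.
Since A_2A_3² = 26 < 20 + 10 = 30, the triangle is acute, so the smallest enclosing circle is the circumcircle.
Circumcentre = (-6/7, 3/7), r² = 325/49.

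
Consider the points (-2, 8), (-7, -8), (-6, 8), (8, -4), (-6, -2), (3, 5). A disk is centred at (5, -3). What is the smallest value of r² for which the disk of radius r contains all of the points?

The required radius is the distance from (5, -3) to the farthest point.
Squared distances: 170, 169, 242, 10, 122, 68.
Maximum is 242, attained at (-6, 8).

242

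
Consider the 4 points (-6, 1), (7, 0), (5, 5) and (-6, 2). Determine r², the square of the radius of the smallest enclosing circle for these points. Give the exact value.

The farthest pair is (7, 0)–(-6, 2) with squared distance 173. The circle on this segment as diameter has centre (0.5, 1) and r² = 173/4 = 43.25.
Check (-6, 1): distance² to centre = 42.25 ≤ 43.25, so it lies inside.
All remaining points lie in this disk, and no smaller disk contains both endpoints, so this is the minimum enclosing circle.

43.25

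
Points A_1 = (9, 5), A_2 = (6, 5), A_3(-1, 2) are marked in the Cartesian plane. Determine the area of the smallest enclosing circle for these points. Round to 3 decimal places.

Side lengths²: A_1A_2² = 9, A_1A_3² = 109, A_2A_3² = 58.
Since A_1A_3² = 109 ≥ 58 + 9 = 67, the angle opposite A_1A_3 is not acute, so the smallest enclosing circle has A_1A_3 as diameter.
Centre = midpoint of A_1A_3 = (4, 3.5), r² = 109/4 = 27.25.
Area = π·r² = π·27.25 ≈ 85.608.

85.608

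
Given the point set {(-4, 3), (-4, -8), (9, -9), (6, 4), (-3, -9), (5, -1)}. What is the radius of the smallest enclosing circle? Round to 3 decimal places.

The minimum enclosing circle of a finite set is fixed by two of the points (as a diameter) or three (as a circumcircle).
The farthest pair is (-4, 3)–(9, -9) with squared distance 313. The circle on this segment as diameter has centre (2.5, -3) and r² = 313/4 = 78.25.
Check (-4, -8): distance² to centre = 67.25 ≤ 78.25, so it lies inside.
All remaining points lie in this disk, and no smaller disk contains both endpoints, so this is the minimum enclosing circle.
r = √(78.25) ≈ 8.846.

8.846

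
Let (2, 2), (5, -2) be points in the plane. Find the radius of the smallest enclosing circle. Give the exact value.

The smallest circle enclosing two points has them as diameter endpoints.
Centre = midpoint = (3.5, 0); r² = |(2, 2)−(5, -2)|²/4 = 25/4 = 6.25.
r = √(6.25) = 2.5.

2.5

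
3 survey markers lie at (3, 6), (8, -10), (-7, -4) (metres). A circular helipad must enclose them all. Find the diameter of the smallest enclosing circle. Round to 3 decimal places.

18.238

Call the three points A, B, C in the order given.
Side lengths²: AB² = 281, AC² = 200, BC² = 261.
Since AB² = 281 < 261 + 200 = 461, the triangle is acute, so the smallest enclosing circle is the circumcircle.
Circumcentre = (29/14, -43/14), r² = 8149/98.
Diameter = 2r = 2√(8149/98) ≈ 18.238.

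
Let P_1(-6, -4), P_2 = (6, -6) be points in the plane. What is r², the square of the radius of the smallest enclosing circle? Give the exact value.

37

The smallest circle enclosing two points has them as diameter endpoints.
Centre = midpoint = (0, -5); r² = |P_1P_2|²/4 = 148/4 = 37.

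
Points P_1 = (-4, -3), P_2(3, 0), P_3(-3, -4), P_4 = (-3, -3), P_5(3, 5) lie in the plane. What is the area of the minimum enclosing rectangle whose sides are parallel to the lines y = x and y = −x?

In coordinates u = x + y, v = x − y the rectangle is axis-aligned; the map (x,y)→(u,v) scales areas by 2.
u-values: -7, 3, -7, -6, 8; range = 8 − (-7) = 15.
v-values: -1, 3, 1, 0, -2; range = 3 − (-2) = 5.
Area = (15 × 5) / 2 = 37.5.

37.5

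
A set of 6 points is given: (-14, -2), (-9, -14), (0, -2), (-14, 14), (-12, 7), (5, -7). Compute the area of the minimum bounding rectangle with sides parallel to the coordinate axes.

532

x ranges over [-14, 5], width 19.
y ranges over [-14, 14], height 28.
Area = 19 × 28 = 532.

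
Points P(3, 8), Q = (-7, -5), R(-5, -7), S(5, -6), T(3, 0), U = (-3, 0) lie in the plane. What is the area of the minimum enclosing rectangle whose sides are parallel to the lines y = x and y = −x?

184

In coordinates u = x + y, v = x − y the rectangle is axis-aligned; the map (x,y)→(u,v) scales areas by 2.
u-values: 11, -12, -12, -1, 3, -3; range = 11 − (-12) = 23.
v-values: -5, -2, 2, 11, 3, -3; range = 11 − (-5) = 16.
Area = (23 × 16) / 2 = 184.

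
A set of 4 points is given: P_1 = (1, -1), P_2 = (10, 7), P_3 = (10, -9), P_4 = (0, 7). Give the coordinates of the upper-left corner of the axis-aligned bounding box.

x-range [0, 10], y-range [-9, 7].
The upper-left corner is (0, 7).

(0, 7)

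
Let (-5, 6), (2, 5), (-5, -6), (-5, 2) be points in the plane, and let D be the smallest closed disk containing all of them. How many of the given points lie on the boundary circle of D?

A smallest enclosing disk is always determined by at most three of the input points on its boundary.
The minimum enclosing circle is determined by three boundary points: (-5, 6), (2, 5), (-5, -6).
Their circumcentre is (-16/7, 0) with r² = 2125/49.
The farthest remaining point (-5, 2) is at distance² 557/49 ≤ 2125/49.
The points at distance exactly r from the centre are (-5, 6), (2, 5), (-5, -6) — 3 points.

3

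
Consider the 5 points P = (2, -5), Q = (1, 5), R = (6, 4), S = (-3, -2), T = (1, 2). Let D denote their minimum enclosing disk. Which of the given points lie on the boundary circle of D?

P, R, S

A smallest enclosing disk is always determined by at most three of the input points on its boundary.
The minimum enclosing circle is determined by three boundary points: P, R, S.
Their circumcentre is (71/38, 17/38) with r² = 21437/722.
The farthest remaining point Q is at distance² 15509/722 ≤ 21437/722.
The points at distance exactly r from the centre are P, R, S — 3 points.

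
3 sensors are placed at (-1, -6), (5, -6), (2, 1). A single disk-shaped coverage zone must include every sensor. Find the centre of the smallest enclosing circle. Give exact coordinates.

Call the three points A, B, C in the order given.
Side lengths²: AB² = 36, AC² = 58, BC² = 58.
Since BC² = 58 < 58 + 36 = 94, the triangle is acute, so the smallest enclosing circle is the circumcircle.
Circumcentre = (2, -22/7), r² = 841/49.
Centre = (2, -22/7).

(2, -22/7)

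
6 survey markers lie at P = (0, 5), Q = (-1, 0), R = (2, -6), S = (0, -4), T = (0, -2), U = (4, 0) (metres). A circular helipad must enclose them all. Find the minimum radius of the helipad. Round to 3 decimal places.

5.590

A smallest enclosing disk is always determined by at most three of the input points on its boundary.
The farthest pair is P–R with squared distance 125. The circle on this segment as diameter has centre (1, -0.5) and r² = 125/4 = 31.25.
Check Q: distance² to centre = 4.25 ≤ 31.25, so it lies inside.
All remaining points lie in this disk, and no smaller disk contains both endpoints, so this is the minimum enclosing circle.
r = √(31.25) ≈ 5.590.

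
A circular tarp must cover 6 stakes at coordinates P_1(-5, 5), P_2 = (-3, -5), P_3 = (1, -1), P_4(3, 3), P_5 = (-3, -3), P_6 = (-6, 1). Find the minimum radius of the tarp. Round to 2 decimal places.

The minimum enclosing circle is determined by three boundary points: P_1, P_2, P_4.
Their circumcentre is (-36/19, 8/19) with r² = 11050/361.
The farthest remaining point P_6 is at distance² 6205/361 ≤ 11050/361.
r = √(11050/361) ≈ 5.53.

5.53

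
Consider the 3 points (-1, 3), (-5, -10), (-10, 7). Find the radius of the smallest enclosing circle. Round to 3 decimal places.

8.860

Call the three points A, B, C in the order given.
Side lengths²: AB² = 185, AC² = 97, BC² = 314.
Since BC² = 314 ≥ 185 + 97 = 282, the angle opposite BC is not acute, so the smallest enclosing circle has BC as diameter.
Centre = midpoint of BC = (-7.5, -1.5), r² = 314/4 = 78.5.
r = √(78.5) ≈ 8.860.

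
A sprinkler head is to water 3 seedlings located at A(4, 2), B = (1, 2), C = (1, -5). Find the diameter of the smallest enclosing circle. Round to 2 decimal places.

Side lengths²: AB² = 9, AC² = 58, BC² = 49.
Since AC² = 58 ≥ 49 + 9 = 58, the angle opposite AC is not acute, so the smallest enclosing circle has AC as diameter.
Centre = midpoint of AC = (2.5, -1.5), r² = 58/4 = 14.5.
Diameter = 2r = 2√(14.5) ≈ 7.62.

7.62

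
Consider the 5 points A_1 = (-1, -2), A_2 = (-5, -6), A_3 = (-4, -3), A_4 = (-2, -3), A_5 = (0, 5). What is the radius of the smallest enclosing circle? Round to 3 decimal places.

By Welzl's lemma the MEC is supported by two points (diametrically opposite) or three points (on a circumcircle).
The farthest pair is A_2–A_5 with squared distance 146. The circle on this segment as diameter has centre (-2.5, -0.5) and r² = 146/4 = 36.5.
Check A_1: distance² to centre = 4.5 ≤ 36.5, so it lies inside.
All remaining points lie in this disk, and no smaller disk contains both endpoints, so this is the minimum enclosing circle.
r = √(36.5) ≈ 6.042.

6.042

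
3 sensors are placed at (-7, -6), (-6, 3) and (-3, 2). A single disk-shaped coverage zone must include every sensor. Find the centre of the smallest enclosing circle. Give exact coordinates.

Call the three points A, B, C in the order given.
Side lengths²: AB² = 82, AC² = 80, BC² = 10.
Since AB² = 82 < 80 + 10 = 90, the triangle is acute, so the smallest enclosing circle is the circumcircle.
Circumcentre = (-41/7, -11/7), r² = 1025/49.
Centre = (-41/7, -11/7).

(-41/7, -11/7)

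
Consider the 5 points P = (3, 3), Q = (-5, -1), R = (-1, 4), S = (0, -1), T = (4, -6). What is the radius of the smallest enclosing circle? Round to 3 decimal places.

The minimum enclosing circle of a finite set is fixed by two of the points (as a diameter) or three (as a circumcircle).
The minimum enclosing circle is determined by three boundary points: Q, R, T.
Their circumcentre is (17/26, -37/26) with r² = 10865/338.
The farthest remaining point P is at distance² 8473/338 ≤ 10865/338.
r = √(10865/338) ≈ 5.670.

5.670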